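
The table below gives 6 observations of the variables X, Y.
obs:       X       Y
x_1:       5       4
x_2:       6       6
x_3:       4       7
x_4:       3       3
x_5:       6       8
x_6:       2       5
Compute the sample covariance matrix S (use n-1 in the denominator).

Step 1 — column means:
  mean(X) = (5 + 6 + 4 + 3 + 6 + 2) / 6 = 26/6 = 4.3333
  mean(Y) = (4 + 6 + 7 + 3 + 8 + 5) / 6 = 33/6 = 5.5

Step 2 — sample covariance S[i,j] = (1/(n-1)) · Σ_k (x_{k,i} - mean_i) · (x_{k,j} - mean_j), with n-1 = 5.
  S[X,X] = ((0.6667)·(0.6667) + (1.6667)·(1.6667) + (-0.3333)·(-0.3333) + (-1.3333)·(-1.3333) + (1.6667)·(1.6667) + (-2.3333)·(-2.3333)) / 5 = 13.3333/5 = 2.6667
  S[X,Y] = ((0.6667)·(-1.5) + (1.6667)·(0.5) + (-0.3333)·(1.5) + (-1.3333)·(-2.5) + (1.6667)·(2.5) + (-2.3333)·(-0.5)) / 5 = 8/5 = 1.6
  S[Y,Y] = ((-1.5)·(-1.5) + (0.5)·(0.5) + (1.5)·(1.5) + (-2.5)·(-2.5) + (2.5)·(2.5) + (-0.5)·(-0.5)) / 5 = 17.5/5 = 3.5

S is symmetric (S[j,i] = S[i,j]). Assembling:

S = [[2.6667, 1.6],
 [1.6, 3.5]]


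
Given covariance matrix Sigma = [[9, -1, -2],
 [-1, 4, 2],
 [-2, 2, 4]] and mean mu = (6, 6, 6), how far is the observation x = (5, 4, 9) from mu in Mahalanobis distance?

Step 1 — centre the observation: (x - mu) = (-1, -2, 3).

Step 2 — invert Sigma (cofactor / det for 3×3, or solve directly):
  Sigma^{-1} = [[0.125, 0, 0.0625],
 [0, 0.3333, -0.1667],
 [0.0625, -0.1667, 0.3646]].

Step 3 — form the quadratic (x - mu)^T · Sigma^{-1} · (x - mu):
  Sigma^{-1} · (x - mu) = (0.0625, -1.1667, 1.3646).
  (x - mu)^T · [Sigma^{-1} · (x - mu)] = (-1)·(0.0625) + (-2)·(-1.1667) + (3)·(1.3646) = 6.3646.

Step 4 — take square root: d = √(6.3646) ≈ 2.5228.

d(x, mu) = √(6.3646) ≈ 2.5228


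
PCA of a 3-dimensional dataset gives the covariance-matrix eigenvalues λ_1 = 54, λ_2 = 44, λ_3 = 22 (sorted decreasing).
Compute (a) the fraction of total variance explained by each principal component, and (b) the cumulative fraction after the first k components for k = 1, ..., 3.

Step 1 — total variance = trace(Sigma) = Σ λ_i = 54 + 44 + 22 = 120.

Step 2 — fraction explained by component i = λ_i / Σ λ:
  PC1: 54/120 = 0.45
  PC2: 44/120 = 0.3667
  PC3: 22/120 = 0.1833

Step 3 — cumulative fraction after k components = (λ_1 + ... + λ_k) / Σ λ:
  k = 1: 54/120 = 0.45
  k = 2: (54 + 44)/120 = 98/120 = 0.8167
  k = 3: (54 + 44 + 22)/120 = 120/120 = 1

Summary (fraction, with percent):

explained: PC1 0.45 (45%), PC2 0.3667 (36.67%), PC3 0.1833 (18.33%);  cumulative: 0.45, 0.8167, 1


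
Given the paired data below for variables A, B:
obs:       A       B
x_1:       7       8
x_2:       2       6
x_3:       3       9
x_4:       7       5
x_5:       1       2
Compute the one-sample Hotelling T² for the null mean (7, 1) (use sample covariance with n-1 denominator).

Step 1 — sample mean vector:
  mean(A) = (7 + 2 + 3 + 7 + 1) / 5 = 20/5 = 4
  mean(B) = (8 + 6 + 9 + 5 + 2) / 5 = 30/5 = 6
  x̄ = (4, 6),  deviation x̄ - mu_0 = (4, 6) - (7, 1) = (-3, 5).

Step 2 — sample covariance matrix, S[i,j] = (1/(n-1)) · Σ_k (x_{k,i} - mean_i) · (x_{k,j} - mean_j), divisor n-1 = 4:
  S[A,A] = ((3)·(3) + (-2)·(-2) + (-1)·(-1) + (3)·(3) + (-3)·(-3)) / 4 = 32/4 = 8
  S[A,B] = ((3)·(2) + (-2)·(0) + (-1)·(3) + (3)·(-1) + (-3)·(-4)) / 4 = 12/4 = 3
  S[B,B] = ((2)·(2) + (0)·(0) + (3)·(3) + (-1)·(-1) + (-4)·(-4)) / 4 = 30/4 = 7.5
  S = [[8, 3],
 [3, 7.5]].

Step 3 — invert S. det(S) = 8·7.5 - (3)² = 51.
  S^{-1} = (1/det) · [[d, -b], [-b, a]] = [[0.1471, -0.0588],
 [-0.0588, 0.1569]].

Step 4 — quadratic form (x̄ - mu_0)^T · S^{-1} · (x̄ - mu_0):
  S^{-1} · (x̄ - mu_0) = (-0.7353, 0.9608),
  (x̄ - mu_0)^T · [...] = (-3)·(-0.7353) + (5)·(0.9608) = 7.0098.

Step 5 — scale by n: T² = 5 · 7.0098 = 35.049.

T² ≈ 35.049


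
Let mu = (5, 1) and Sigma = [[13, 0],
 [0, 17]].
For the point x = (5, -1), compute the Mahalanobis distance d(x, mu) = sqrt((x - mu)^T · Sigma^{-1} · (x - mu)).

Step 1 — centre the observation: (x - mu) = (0, -2).

Step 2 — invert Sigma. det(Sigma) = 13·17 - (0)² = 221.
  Sigma^{-1} = (1/det) · [[d, -b], [-b, a]] = [[0.0769, 0],
 [0, 0.0588]].

Step 3 — form the quadratic (x - mu)^T · Sigma^{-1} · (x - mu):
  Sigma^{-1} · (x - mu) = (0, -0.1176).
  (x - mu)^T · [Sigma^{-1} · (x - mu)] = (0)·(0) + (-2)·(-0.1176) = 0.2353.

Step 4 — take square root: d = √(0.2353) ≈ 0.4851.

d(x, mu) = √(0.2353) ≈ 0.4851


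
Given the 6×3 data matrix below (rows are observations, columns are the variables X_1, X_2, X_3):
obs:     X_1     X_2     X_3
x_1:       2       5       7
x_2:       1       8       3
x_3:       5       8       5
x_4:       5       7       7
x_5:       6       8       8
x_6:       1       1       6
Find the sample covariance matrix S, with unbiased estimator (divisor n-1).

Step 1 — column means:
  mean(X_1) = (2 + 1 + 5 + 5 + 6 + 1) / 6 = 20/6 = 3.3333
  mean(X_2) = (5 + 8 + 8 + 7 + 8 + 1) / 6 = 37/6 = 6.1667
  mean(X_3) = (7 + 3 + 5 + 7 + 8 + 6) / 6 = 36/6 = 6

Step 2 — sample covariance S[i,j] = (1/(n-1)) · Σ_k (x_{k,i} - mean_i) · (x_{k,j} - mean_j), with n-1 = 5.
  S[X_1,X_1] = ((-1.3333)·(-1.3333) + (-2.3333)·(-2.3333) + (1.6667)·(1.6667) + (1.6667)·(1.6667) + (2.6667)·(2.6667) + (-2.3333)·(-2.3333)) / 5 = 25.3333/5 = 5.0667
  S[X_1,X_2] = ((-1.3333)·(-1.1667) + (-2.3333)·(1.8333) + (1.6667)·(1.8333) + (1.6667)·(0.8333) + (2.6667)·(1.8333) + (-2.3333)·(-5.1667)) / 5 = 18.6667/5 = 3.7333
  S[X_1,X_3] = ((-1.3333)·(1) + (-2.3333)·(-3) + (1.6667)·(-1) + (1.6667)·(1) + (2.6667)·(2) + (-2.3333)·(0)) / 5 = 11/5 = 2.2
  S[X_2,X_2] = ((-1.1667)·(-1.1667) + (1.8333)·(1.8333) + (1.8333)·(1.8333) + (0.8333)·(0.8333) + (1.8333)·(1.8333) + (-5.1667)·(-5.1667)) / 5 = 38.8333/5 = 7.7667
  S[X_2,X_3] = ((-1.1667)·(1) + (1.8333)·(-3) + (1.8333)·(-1) + (0.8333)·(1) + (1.8333)·(2) + (-5.1667)·(0)) / 5 = -4/5 = -0.8
  S[X_3,X_3] = ((1)·(1) + (-3)·(-3) + (-1)·(-1) + (1)·(1) + (2)·(2) + (0)·(0)) / 5 = 16/5 = 3.2

S is symmetric (S[j,i] = S[i,j]). Assembling:

S = [[5.0667, 3.7333, 2.2],
 [3.7333, 7.7667, -0.8],
 [2.2, -0.8, 3.2]]


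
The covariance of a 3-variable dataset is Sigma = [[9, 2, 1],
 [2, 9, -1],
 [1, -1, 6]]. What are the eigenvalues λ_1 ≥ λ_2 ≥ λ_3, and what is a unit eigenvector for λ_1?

Step 1 — characteristic polynomial p(λ) = det(λI - Sigma) = λ³ - tr·λ² + c_1·λ - det, where tr = trace, c_1 = sum of the principal 2×2 minors, det = det(Sigma):
  tr = 9 + 9 + 6 = 24,
  c_1 = (9·9 - (2)²) + (9·6 - (1)²) + (9·6 - (-1)²) = 77 + 53 + 53 = 183,
  det = 9·(9·6 - (-1)²) - (2)·((2)·6 - (-1)·(1)) + (1)·((2)·(-1) - 9·(1)) = 9·(53) - (2)·(13) + (1)·(-11) = 440.
  So p(λ) = λ³ - 24λ² + 183λ - 440.
Step 2 — look for an integer root (rational root theorem: any rational root is an integer divisor of 440). Testing λ = 5:
  p(5) = 125 - 600 + 915 - 440 = 0  ✓
  Dividing out (λ - 5): p(λ) = (λ - 5)(λ² - 19λ + 88).
Step 3 — remaining eigenvalues from the quadratic λ² - 19λ + 88 = 0:
  Δ = 19² - 4·88 = 361 - 352 = 9,  λ = (19 ± √9)/2 = (19 ± 3)/2 = 11 or 8.
  Sorted: λ_1 = 11,  λ_2 = 8,  λ_3 = 5  (check: sum = 24 = tr ✓).

Step 4 — unit eigenvector for λ_1 = 11: v spans the null space of (Sigma - λ_1 I), whose rows are
  r_1 = (-2, 2, 1),  r_2 = (2, -2, -1),  r_3 = (1, -1, -5).
  v is orthogonal to every row, so take v ∝ r_1 × r_3 = ((2)·(-5) - (1)·(-1), (1)·(1) - (-2)·(-5), (-2)·(-1) - (2)·(1)) = (-9, -9, 0).
  Rescale (divide by 9; multiply by -1 so the first nonzero entry is positive): u = (1, 1, 0).
  ||u|| = √((1)² + (1)² + (0)²) = √(2) ≈ 1.4142,  v_1 = u/||u|| ≈ (0.7071, 0.7071, 0) (||v_1|| = 1).

λ_1 = 11,  λ_2 = 8,  λ_3 = 5;  v_1 ≈ (0.7071, 0.7071, 0)


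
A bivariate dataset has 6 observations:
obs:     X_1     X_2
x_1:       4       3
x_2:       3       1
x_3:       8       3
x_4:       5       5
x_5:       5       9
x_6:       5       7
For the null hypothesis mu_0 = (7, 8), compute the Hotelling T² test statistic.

Step 1 — sample mean vector:
  mean(X_1) = (4 + 3 + 8 + 5 + 5 + 5) / 6 = 30/6 = 5
  mean(X_2) = (3 + 1 + 3 + 5 + 9 + 7) / 6 = 28/6 = 4.6667
  x̄ = (5, 4.6667),  deviation x̄ - mu_0 = (5, 4.6667) - (7, 8) = (-2, -3.3333).

Step 2 — sample covariance matrix, S[i,j] = (1/(n-1)) · Σ_k (x_{k,i} - mean_i) · (x_{k,j} - mean_j), divisor n-1 = 5:
  S[X_1,X_1] = ((-1)·(-1) + (-2)·(-2) + (3)·(3) + (0)·(0) + (0)·(0) + (0)·(0)) / 5 = 14/5 = 2.8
  S[X_1,X_2] = ((-1)·(-1.6667) + (-2)·(-3.6667) + (3)·(-1.6667) + (0)·(0.3333) + (0)·(4.3333) + (0)·(2.3333)) / 5 = 4/5 = 0.8
  S[X_2,X_2] = ((-1.6667)·(-1.6667) + (-3.6667)·(-3.6667) + (-1.6667)·(-1.6667) + (0.3333)·(0.3333) + (4.3333)·(4.3333) + (2.3333)·(2.3333)) / 5 = 43.3333/5 = 8.6667
  S = [[2.8, 0.8],
 [0.8, 8.6667]].

Step 3 — invert S. det(S) = 2.8·8.6667 - (0.8)² = 23.6267.
  S^{-1} = (1/det) · [[d, -b], [-b, a]] = [[0.3668, -0.0339],
 [-0.0339, 0.1185]].

Step 4 — quadratic form (x̄ - mu_0)^T · S^{-1} · (x̄ - mu_0):
  S^{-1} · (x̄ - mu_0) = (-0.6208, -0.3273),
  (x̄ - mu_0)^T · [...] = (-2)·(-0.6208) + (-3.3333)·(-0.3273) = 2.3326.

Step 5 — scale by n: T² = 6 · 2.3326 = 13.9955.

T² ≈ 13.9955


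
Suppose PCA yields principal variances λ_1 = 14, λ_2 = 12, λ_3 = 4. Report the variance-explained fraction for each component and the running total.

Step 1 — total variance = trace(Sigma) = Σ λ_i = 14 + 12 + 4 = 30.

Step 2 — fraction explained by component i = λ_i / Σ λ:
  PC1: 14/30 = 0.4667
  PC2: 12/30 = 0.4
  PC3: 4/30 = 0.1333

Step 3 — cumulative fraction after k components = (λ_1 + ... + λ_k) / Σ λ:
  k = 1: 14/30 = 0.4667
  k = 2: (14 + 12)/30 = 26/30 = 0.8667
  k = 3: (14 + 12 + 4)/30 = 30/30 = 1

Summary (fraction, with percent):

explained: PC1 0.4667 (46.67%), PC2 0.4 (40%), PC3 0.1333 (13.33%);  cumulative: 0.4667, 0.8667, 1


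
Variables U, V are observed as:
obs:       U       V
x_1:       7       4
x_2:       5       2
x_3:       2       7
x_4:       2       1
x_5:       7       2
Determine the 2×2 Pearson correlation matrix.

Step 1 — column means:
  mean(U) = (7 + 5 + 2 + 2 + 7) / 5 = 23/5 = 4.6
  mean(V) = (4 + 2 + 7 + 1 + 2) / 5 = 16/5 = 3.2

Step 2 — sample variances and covariances s[i,j] = (1/(n-1)) · Σ_k (x_{k,i} - mean_i) · (x_{k,j} - mean_j), with n-1 = 4:
  s[U,U] = ((2.4)·(2.4) + (0.4)·(0.4) + (-2.6)·(-2.6) + (-2.6)·(-2.6) + (2.4)·(2.4)) / 4 = 25.2/4 = 6.3
  s[U,V] = ((2.4)·(0.8) + (0.4)·(-1.2) + (-2.6)·(3.8) + (-2.6)·(-2.2) + (2.4)·(-1.2)) / 4 = -5.6/4 = -1.4
  s[V,V] = ((0.8)·(0.8) + (-1.2)·(-1.2) + (3.8)·(3.8) + (-2.2)·(-2.2) + (-1.2)·(-1.2)) / 4 = 22.8/4 = 5.7
  Sample standard deviations s_i = √(s[i,i]):
  s(U) = √(6.3) = 2.51
  s(V) = √(5.7) = 2.3875

Step 3 — r_{ij} = s_{ij} / (s_i · s_j):
  r[U,U] = 1 (diagonal).
  r[U,V] = -1.4 / (2.51 · 2.3875) = -1.4 / 5.9925 = -0.2336
  r[V,V] = 1 (diagonal).

R is symmetric with unit diagonal. Assembling:

R = [[1, -0.2336],
 [-0.2336, 1]]


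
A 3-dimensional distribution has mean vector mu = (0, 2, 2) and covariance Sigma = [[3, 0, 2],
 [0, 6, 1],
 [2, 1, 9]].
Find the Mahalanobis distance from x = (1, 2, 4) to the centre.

Step 1 — centre the observation: (x - mu) = (1, 0, 2).

Step 2 — invert Sigma (cofactor / det for 3×3, or solve directly):
  Sigma^{-1} = [[0.3926, 0.0148, -0.0889],
 [0.0148, 0.1704, -0.0222],
 [-0.0889, -0.0222, 0.1333]].

Step 3 — form the quadratic (x - mu)^T · Sigma^{-1} · (x - mu):
  Sigma^{-1} · (x - mu) = (0.2148, -0.0296, 0.1778).
  (x - mu)^T · [Sigma^{-1} · (x - mu)] = (1)·(0.2148) + (0)·(-0.0296) + (2)·(0.1778) = 0.5704.

Step 4 — take square root: d = √(0.5704) ≈ 0.7552.

d(x, mu) = √(0.5704) ≈ 0.7552


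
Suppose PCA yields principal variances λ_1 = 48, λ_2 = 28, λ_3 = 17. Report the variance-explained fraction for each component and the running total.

Step 1 — total variance = trace(Sigma) = Σ λ_i = 48 + 28 + 17 = 93.

Step 2 — fraction explained by component i = λ_i / Σ λ:
  PC1: 48/93 = 0.5161
  PC2: 28/93 = 0.3011
  PC3: 17/93 = 0.1828

Step 3 — cumulative fraction after k components = (λ_1 + ... + λ_k) / Σ λ:
  k = 1: 48/93 = 0.5161
  k = 2: (48 + 28)/93 = 76/93 = 0.8172
  k = 3: (48 + 28 + 17)/93 = 93/93 = 1

Summary (fraction, with percent):

explained: PC1 0.5161 (51.61%), PC2 0.3011 (30.11%), PC3 0.1828 (18.28%);  cumulative: 0.5161, 0.8172, 1


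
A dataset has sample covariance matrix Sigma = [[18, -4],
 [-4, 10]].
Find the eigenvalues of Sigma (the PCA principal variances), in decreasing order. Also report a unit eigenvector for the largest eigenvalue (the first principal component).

Step 1 — characteristic polynomial of 2×2 Sigma:
  det(Sigma - λI) = λ² - trace · λ + det = 0.
  trace = 18 + 10 = 28, det = 18·10 - (-4)² = 164.
Step 2 — discriminant:
  Δ = trace² - 4·det = 784 - 656 = 128.
Step 3 — eigenvalues:
  λ = (trace ± √Δ)/2 = (28 ± 11.3137)/2,
  λ_1 = 19.6569,  λ_2 = 8.3431.

Step 4 — unit eigenvector for λ_1: solve (Sigma - λ_1 I)v = 0. First row:
  (18 - 19.6569)·v_x + (-4)·v_y = 0, i.e. (-1.6569)·v_x + (-4)·v_y = 0,
  so v ∝ (b, λ_1 - a) = (-4, 1.6569); multiply by -1 so the first entry is positive: u = (4, -1.6569).
  ||u|| = √((4)² + (-1.6569)²) = √(18.7452) ≈ 4.3296,
  v_1 = u/||u|| ≈ (0.9239, -0.3827) (||v_1|| = 1).

λ_1 = 19.6569,  λ_2 = 8.3431;  v_1 ≈ (0.9239, -0.3827)


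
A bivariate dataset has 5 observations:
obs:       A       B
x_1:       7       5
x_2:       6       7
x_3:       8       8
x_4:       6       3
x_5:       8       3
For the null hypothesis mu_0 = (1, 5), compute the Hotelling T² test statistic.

Step 1 — sample mean vector:
  mean(A) = (7 + 6 + 8 + 6 + 8) / 5 = 35/5 = 7
  mean(B) = (5 + 7 + 8 + 3 + 3) / 5 = 26/5 = 5.2
  x̄ = (7, 5.2),  deviation x̄ - mu_0 = (7, 5.2) - (1, 5) = (6, 0.2).

Step 2 — sample covariance matrix, S[i,j] = (1/(n-1)) · Σ_k (x_{k,i} - mean_i) · (x_{k,j} - mean_j), divisor n-1 = 4:
  S[A,A] = ((0)·(0) + (-1)·(-1) + (1)·(1) + (-1)·(-1) + (1)·(1)) / 4 = 4/4 = 1
  S[A,B] = ((0)·(-0.2) + (-1)·(1.8) + (1)·(2.8) + (-1)·(-2.2) + (1)·(-2.2)) / 4 = 1/4 = 0.25
  S[B,B] = ((-0.2)·(-0.2) + (1.8)·(1.8) + (2.8)·(2.8) + (-2.2)·(-2.2) + (-2.2)·(-2.2)) / 4 = 20.8/4 = 5.2
  S = [[1, 0.25],
 [0.25, 5.2]].

Step 3 — invert S. det(S) = 1·5.2 - (0.25)² = 5.1375.
  S^{-1} = (1/det) · [[d, -b], [-b, a]] = [[1.0122, -0.0487],
 [-0.0487, 0.1946]].

Step 4 — quadratic form (x̄ - mu_0)^T · S^{-1} · (x̄ - mu_0):
  S^{-1} · (x̄ - mu_0) = (6.0633, -0.253),
  (x̄ - mu_0)^T · [...] = (6)·(6.0633) + (0.2)·(-0.253) = 36.329.

Step 5 — scale by n: T² = 5 · 36.329 = 181.6448.

T² ≈ 181.6448


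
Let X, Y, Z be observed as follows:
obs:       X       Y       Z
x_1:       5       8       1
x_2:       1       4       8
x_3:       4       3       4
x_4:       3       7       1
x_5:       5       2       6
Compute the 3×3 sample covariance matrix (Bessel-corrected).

Step 1 — column means:
  mean(X) = (5 + 1 + 4 + 3 + 5) / 5 = 18/5 = 3.6
  mean(Y) = (8 + 4 + 3 + 7 + 2) / 5 = 24/5 = 4.8
  mean(Z) = (1 + 8 + 4 + 1 + 6) / 5 = 20/5 = 4

Step 2 — sample covariance S[i,j] = (1/(n-1)) · Σ_k (x_{k,i} - mean_i) · (x_{k,j} - mean_j), with n-1 = 4.
  S[X,X] = ((1.4)·(1.4) + (-2.6)·(-2.6) + (0.4)·(0.4) + (-0.6)·(-0.6) + (1.4)·(1.4)) / 4 = 11.2/4 = 2.8
  S[X,Y] = ((1.4)·(3.2) + (-2.6)·(-0.8) + (0.4)·(-1.8) + (-0.6)·(2.2) + (1.4)·(-2.8)) / 4 = 0.6/4 = 0.15
  S[X,Z] = ((1.4)·(-3) + (-2.6)·(4) + (0.4)·(0) + (-0.6)·(-3) + (1.4)·(2)) / 4 = -10/4 = -2.5
  S[Y,Y] = ((3.2)·(3.2) + (-0.8)·(-0.8) + (-1.8)·(-1.8) + (2.2)·(2.2) + (-2.8)·(-2.8)) / 4 = 26.8/4 = 6.7
  S[Y,Z] = ((3.2)·(-3) + (-0.8)·(4) + (-1.8)·(0) + (2.2)·(-3) + (-2.8)·(2)) / 4 = -25/4 = -6.25
  S[Z,Z] = ((-3)·(-3) + (4)·(4) + (0)·(0) + (-3)·(-3) + (2)·(2)) / 4 = 38/4 = 9.5

S is symmetric (S[j,i] = S[i,j]). Assembling:

S = [[2.8, 0.15, -2.5],
 [0.15, 6.7, -6.25],
 [-2.5, -6.25, 9.5]]


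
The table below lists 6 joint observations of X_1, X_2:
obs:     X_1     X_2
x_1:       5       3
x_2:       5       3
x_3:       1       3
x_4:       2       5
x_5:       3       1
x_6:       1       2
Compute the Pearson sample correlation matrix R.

Step 1 — column means:
  mean(X_1) = (5 + 5 + 1 + 2 + 3 + 1) / 6 = 17/6 = 2.8333
  mean(X_2) = (3 + 3 + 3 + 5 + 1 + 2) / 6 = 17/6 = 2.8333

Step 2 — sample variances and covariances s[i,j] = (1/(n-1)) · Σ_k (x_{k,i} - mean_i) · (x_{k,j} - mean_j), with n-1 = 5:
  s[X_1,X_1] = ((2.1667)·(2.1667) + (2.1667)·(2.1667) + (-1.8333)·(-1.8333) + (-0.8333)·(-0.8333) + (0.1667)·(0.1667) + (-1.8333)·(-1.8333)) / 5 = 16.8333/5 = 3.3667
  s[X_1,X_2] = ((2.1667)·(0.1667) + (2.1667)·(0.1667) + (-1.8333)·(0.1667) + (-0.8333)·(2.1667) + (0.1667)·(-1.8333) + (-1.8333)·(-0.8333)) / 5 = -0.1667/5 = -0.0333
  s[X_2,X_2] = ((0.1667)·(0.1667) + (0.1667)·(0.1667) + (0.1667)·(0.1667) + (2.1667)·(2.1667) + (-1.8333)·(-1.8333) + (-0.8333)·(-0.8333)) / 5 = 8.8333/5 = 1.7667
  Sample standard deviations s_i = √(s[i,i]):
  s(X_1) = √(3.3667) = 1.8348
  s(X_2) = √(1.7667) = 1.3292

Step 3 — r_{ij} = s_{ij} / (s_i · s_j):
  r[X_1,X_1] = 1 (diagonal).
  r[X_1,X_2] = -0.0333 / (1.8348 · 1.3292) = -0.0333 / 2.4388 = -0.0137
  r[X_2,X_2] = 1 (diagonal).

R is symmetric with unit diagonal. Assembling:

R = [[1, -0.0137],
 [-0.0137, 1]]


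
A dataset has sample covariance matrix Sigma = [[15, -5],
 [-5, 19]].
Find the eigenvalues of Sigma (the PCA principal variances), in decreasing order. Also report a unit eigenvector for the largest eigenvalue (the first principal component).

Step 1 — characteristic polynomial of 2×2 Sigma:
  det(Sigma - λI) = λ² - trace · λ + det = 0.
  trace = 15 + 19 = 34, det = 15·19 - (-5)² = 260.
Step 2 — discriminant:
  Δ = trace² - 4·det = 1156 - 1040 = 116.
Step 3 — eigenvalues:
  λ = (trace ± √Δ)/2 = (34 ± 10.7703)/2,
  λ_1 = 22.3852,  λ_2 = 11.6148.

Step 4 — unit eigenvector for λ_1: solve (Sigma - λ_1 I)v = 0. First row:
  (15 - 22.3852)·v_x + (-5)·v_y = 0, i.e. (-7.3852)·v_x + (-5)·v_y = 0,
  so v ∝ (b, λ_1 - a) = (-5, 7.3852); multiply by -1 so the first entry is positive: u = (5, -7.3852).
  ||u|| = √((5)² + (-7.3852)²) = √(79.5407) ≈ 8.9186,
  v_1 = u/||u|| ≈ (0.5606, -0.8281) (||v_1|| = 1).

λ_1 = 22.3852,  λ_2 = 11.6148;  v_1 ≈ (0.5606, -0.8281)


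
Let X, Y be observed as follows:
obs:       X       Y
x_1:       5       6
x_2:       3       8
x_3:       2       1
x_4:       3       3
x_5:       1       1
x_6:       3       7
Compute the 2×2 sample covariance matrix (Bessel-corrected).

Step 1 — column means:
  mean(X) = (5 + 3 + 2 + 3 + 1 + 3) / 6 = 17/6 = 2.8333
  mean(Y) = (6 + 8 + 1 + 3 + 1 + 7) / 6 = 26/6 = 4.3333

Step 2 — sample covariance S[i,j] = (1/(n-1)) · Σ_k (x_{k,i} - mean_i) · (x_{k,j} - mean_j), with n-1 = 5.
  S[X,X] = ((2.1667)·(2.1667) + (0.1667)·(0.1667) + (-0.8333)·(-0.8333) + (0.1667)·(0.1667) + (-1.8333)·(-1.8333) + (0.1667)·(0.1667)) / 5 = 8.8333/5 = 1.7667
  S[X,Y] = ((2.1667)·(1.6667) + (0.1667)·(3.6667) + (-0.8333)·(-3.3333) + (0.1667)·(-1.3333) + (-1.8333)·(-3.3333) + (0.1667)·(2.6667)) / 5 = 13.3333/5 = 2.6667
  S[Y,Y] = ((1.6667)·(1.6667) + (3.6667)·(3.6667) + (-3.3333)·(-3.3333) + (-1.3333)·(-1.3333) + (-3.3333)·(-3.3333) + (2.6667)·(2.6667)) / 5 = 47.3333/5 = 9.4667

S is symmetric (S[j,i] = S[i,j]). Assembling:

S = [[1.7667, 2.6667],
 [2.6667, 9.4667]]


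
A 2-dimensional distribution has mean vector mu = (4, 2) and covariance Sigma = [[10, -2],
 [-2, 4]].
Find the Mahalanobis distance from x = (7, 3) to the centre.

Step 1 — centre the observation: (x - mu) = (3, 1).

Step 2 — invert Sigma. det(Sigma) = 10·4 - (-2)² = 36.
  Sigma^{-1} = (1/det) · [[d, -b], [-b, a]] = [[0.1111, 0.0556],
 [0.0556, 0.2778]].

Step 3 — form the quadratic (x - mu)^T · Sigma^{-1} · (x - mu):
  Sigma^{-1} · (x - mu) = (0.3889, 0.4444).
  (x - mu)^T · [Sigma^{-1} · (x - mu)] = (3)·(0.3889) + (1)·(0.4444) = 1.6111.

Step 4 — take square root: d = √(1.6111) ≈ 1.2693.

d(x, mu) = √(1.6111) ≈ 1.2693


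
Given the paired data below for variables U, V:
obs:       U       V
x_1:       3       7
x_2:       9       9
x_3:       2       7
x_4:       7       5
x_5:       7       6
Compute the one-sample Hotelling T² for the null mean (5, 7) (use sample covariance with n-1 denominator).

Step 1 — sample mean vector:
  mean(U) = (3 + 9 + 2 + 7 + 7) / 5 = 28/5 = 5.6
  mean(V) = (7 + 9 + 7 + 5 + 6) / 5 = 34/5 = 6.8
  x̄ = (5.6, 6.8),  deviation x̄ - mu_0 = (5.6, 6.8) - (5, 7) = (0.6, -0.2).

Step 2 — sample covariance matrix, S[i,j] = (1/(n-1)) · Σ_k (x_{k,i} - mean_i) · (x_{k,j} - mean_j), divisor n-1 = 4:
  S[U,U] = ((-2.6)·(-2.6) + (3.4)·(3.4) + (-3.6)·(-3.6) + (1.4)·(1.4) + (1.4)·(1.4)) / 4 = 35.2/4 = 8.8
  S[U,V] = ((-2.6)·(0.2) + (3.4)·(2.2) + (-3.6)·(0.2) + (1.4)·(-1.8) + (1.4)·(-0.8)) / 4 = 2.6/4 = 0.65
  S[V,V] = ((0.2)·(0.2) + (2.2)·(2.2) + (0.2)·(0.2) + (-1.8)·(-1.8) + (-0.8)·(-0.8)) / 4 = 8.8/4 = 2.2
  S = [[8.8, 0.65],
 [0.65, 2.2]].

Step 3 — invert S. det(S) = 8.8·2.2 - (0.65)² = 18.9375.
  S^{-1} = (1/det) · [[d, -b], [-b, a]] = [[0.1162, -0.0343],
 [-0.0343, 0.4647]].

Step 4 — quadratic form (x̄ - mu_0)^T · S^{-1} · (x̄ - mu_0):
  S^{-1} · (x̄ - mu_0) = (0.0766, -0.1135),
  (x̄ - mu_0)^T · [...] = (0.6)·(0.0766) + (-0.2)·(-0.1135) = 0.0686.

Step 5 — scale by n: T² = 5 · 0.0686 = 0.3432.

T² ≈ 0.3432


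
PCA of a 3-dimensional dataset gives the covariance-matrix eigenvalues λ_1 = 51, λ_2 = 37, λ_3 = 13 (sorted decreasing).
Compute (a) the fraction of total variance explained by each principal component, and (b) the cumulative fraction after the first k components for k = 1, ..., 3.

Step 1 — total variance = trace(Sigma) = Σ λ_i = 51 + 37 + 13 = 101.

Step 2 — fraction explained by component i = λ_i / Σ λ:
  PC1: 51/101 = 0.505
  PC2: 37/101 = 0.3663
  PC3: 13/101 = 0.1287

Step 3 — cumulative fraction after k components = (λ_1 + ... + λ_k) / Σ λ:
  k = 1: 51/101 = 0.505
  k = 2: (51 + 37)/101 = 88/101 = 0.8713
  k = 3: (51 + 37 + 13)/101 = 101/101 = 1

Summary (fraction, with percent):

explained: PC1 0.505 (50.5%), PC2 0.3663 (36.63%), PC3 0.1287 (12.87%);  cumulative: 0.505, 0.8713, 1


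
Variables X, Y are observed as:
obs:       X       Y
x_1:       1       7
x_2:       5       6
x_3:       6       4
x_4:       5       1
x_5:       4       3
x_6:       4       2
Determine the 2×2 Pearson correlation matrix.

Step 1 — column means:
  mean(X) = (1 + 5 + 6 + 5 + 4 + 4) / 6 = 25/6 = 4.1667
  mean(Y) = (7 + 6 + 4 + 1 + 3 + 2) / 6 = 23/6 = 3.8333

Step 2 — sample variances and covariances s[i,j] = (1/(n-1)) · Σ_k (x_{k,i} - mean_i) · (x_{k,j} - mean_j), with n-1 = 5:
  s[X,X] = ((-3.1667)·(-3.1667) + (0.8333)·(0.8333) + (1.8333)·(1.8333) + (0.8333)·(0.8333) + (-0.1667)·(-0.1667) + (-0.1667)·(-0.1667)) / 5 = 14.8333/5 = 2.9667
  s[X,Y] = ((-3.1667)·(3.1667) + (0.8333)·(2.1667) + (1.8333)·(0.1667) + (0.8333)·(-2.8333) + (-0.1667)·(-0.8333) + (-0.1667)·(-1.8333)) / 5 = -9.8333/5 = -1.9667
  s[Y,Y] = ((3.1667)·(3.1667) + (2.1667)·(2.1667) + (0.1667)·(0.1667) + (-2.8333)·(-2.8333) + (-0.8333)·(-0.8333) + (-1.8333)·(-1.8333)) / 5 = 26.8333/5 = 5.3667
  Sample standard deviations s_i = √(s[i,i]):
  s(X) = √(2.9667) = 1.7224
  s(Y) = √(5.3667) = 2.3166

Step 3 — r_{ij} = s_{ij} / (s_i · s_j):
  r[X,X] = 1 (diagonal).
  r[X,Y] = -1.9667 / (1.7224 · 2.3166) = -1.9667 / 3.9901 = -0.4929
  r[Y,Y] = 1 (diagonal).

R is symmetric with unit diagonal. Assembling:

R = [[1, -0.4929],
 [-0.4929, 1]]


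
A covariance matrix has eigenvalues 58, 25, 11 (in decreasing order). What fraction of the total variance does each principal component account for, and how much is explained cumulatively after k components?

Step 1 — total variance = trace(Sigma) = Σ λ_i = 58 + 25 + 11 = 94.

Step 2 — fraction explained by component i = λ_i / Σ λ:
  PC1: 58/94 = 0.617
  PC2: 25/94 = 0.266
  PC3: 11/94 = 0.117

Step 3 — cumulative fraction after k components = (λ_1 + ... + λ_k) / Σ λ:
  k = 1: 58/94 = 0.617
  k = 2: (58 + 25)/94 = 83/94 = 0.883
  k = 3: (58 + 25 + 11)/94 = 94/94 = 1

Summary (fraction, with percent):

explained: PC1 0.617 (61.7%), PC2 0.266 (26.6%), PC3 0.117 (11.7%);  cumulative: 0.617, 0.883, 1


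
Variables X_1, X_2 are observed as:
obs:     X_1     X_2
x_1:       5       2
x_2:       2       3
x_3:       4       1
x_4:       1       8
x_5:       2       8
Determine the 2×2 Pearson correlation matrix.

Step 1 — column means:
  mean(X_1) = (5 + 2 + 4 + 1 + 2) / 5 = 14/5 = 2.8
  mean(X_2) = (2 + 3 + 1 + 8 + 8) / 5 = 22/5 = 4.4

Step 2 — sample variances and covariances s[i,j] = (1/(n-1)) · Σ_k (x_{k,i} - mean_i) · (x_{k,j} - mean_j), with n-1 = 4:
  s[X_1,X_1] = ((2.2)·(2.2) + (-0.8)·(-0.8) + (1.2)·(1.2) + (-1.8)·(-1.8) + (-0.8)·(-0.8)) / 4 = 10.8/4 = 2.7
  s[X_1,X_2] = ((2.2)·(-2.4) + (-0.8)·(-1.4) + (1.2)·(-3.4) + (-1.8)·(3.6) + (-0.8)·(3.6)) / 4 = -17.6/4 = -4.4
  s[X_2,X_2] = ((-2.4)·(-2.4) + (-1.4)·(-1.4) + (-3.4)·(-3.4) + (3.6)·(3.6) + (3.6)·(3.6)) / 4 = 45.2/4 = 11.3
  Sample standard deviations s_i = √(s[i,i]):
  s(X_1) = √(2.7) = 1.6432
  s(X_2) = √(11.3) = 3.3615

Step 3 — r_{ij} = s_{ij} / (s_i · s_j):
  r[X_1,X_1] = 1 (diagonal).
  r[X_1,X_2] = -4.4 / (1.6432 · 3.3615) = -4.4 / 5.5236 = -0.7966
  r[X_2,X_2] = 1 (diagonal).

R is symmetric with unit diagonal. Assembling:

R = [[1, -0.7966],
 [-0.7966, 1]]


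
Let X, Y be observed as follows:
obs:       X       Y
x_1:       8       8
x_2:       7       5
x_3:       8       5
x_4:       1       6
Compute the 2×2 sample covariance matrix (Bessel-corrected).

Step 1 — column means:
  mean(X) = (8 + 7 + 8 + 1) / 4 = 24/4 = 6
  mean(Y) = (8 + 5 + 5 + 6) / 4 = 24/4 = 6

Step 2 — sample covariance S[i,j] = (1/(n-1)) · Σ_k (x_{k,i} - mean_i) · (x_{k,j} - mean_j), with n-1 = 3.
  S[X,X] = ((2)·(2) + (1)·(1) + (2)·(2) + (-5)·(-5)) / 3 = 34/3 = 11.3333
  S[X,Y] = ((2)·(2) + (1)·(-1) + (2)·(-1) + (-5)·(0)) / 3 = 1/3 = 0.3333
  S[Y,Y] = ((2)·(2) + (-1)·(-1) + (-1)·(-1) + (0)·(0)) / 3 = 6/3 = 2

S is symmetric (S[j,i] = S[i,j]). Assembling:

S = [[11.3333, 0.3333],
 [0.3333, 2]]


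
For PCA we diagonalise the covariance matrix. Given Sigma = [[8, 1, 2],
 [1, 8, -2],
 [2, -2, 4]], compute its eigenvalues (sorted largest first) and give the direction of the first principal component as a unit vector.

Step 1 — characteristic polynomial p(λ) = det(λI - Sigma) = λ³ - tr·λ² + c_1·λ - det, where tr = trace, c_1 = sum of the principal 2×2 minors, det = det(Sigma):
  tr = 8 + 8 + 4 = 20,
  c_1 = (8·8 - (1)²) + (8·4 - (2)²) + (8·4 - (-2)²) = 63 + 28 + 28 = 119,
  det = 8·(8·4 - (-2)²) - (1)·((1)·4 - (-2)·(2)) + (2)·((1)·(-2) - 8·(2)) = 8·(28) - (1)·(8) + (2)·(-18) = 180.
  So p(λ) = λ³ - 20λ² + 119λ - 180.
Step 2 — look for an integer root (rational root theorem: any rational root is an integer divisor of 180). Testing λ = 9:
  p(9) = 729 - 1620 + 1071 - 180 = 0  ✓
  Dividing out (λ - 9): p(λ) = (λ - 9)(λ² - 11λ + 20).
Step 3 — remaining eigenvalues from the quadratic λ² - 11λ + 20 = 0:
  Δ = 11² - 4·20 = 121 - 80 = 41,  λ = (11 ± √41)/2 = (11 ± 6.4031)/2 ≈ 8.7016 or 2.2984.
  Sorted: λ_1 = 9,  λ_2 = 8.7016,  λ_3 = 2.2984  (check: sum = 20 = tr ✓).

Step 4 — unit eigenvector for λ_1 = 9: v spans the null space of (Sigma - λ_1 I), whose rows are
  r_1 = (-1, 1, 2),  r_2 = (1, -1, -2),  r_3 = (2, -2, -5).
  v is orthogonal to every row, so take v ∝ r_1 × r_3 = ((1)·(-5) - (2)·(-2), (2)·(2) - (-1)·(-5), (-1)·(-2) - (1)·(2)) = (-1, -1, 0).
  Rescale (multiply by -1 so the first nonzero entry is positive): u = (1, 1, 0).
  ||u|| = √((1)² + (1)² + (0)²) = √(2) ≈ 1.4142,  v_1 = u/||u|| ≈ (0.7071, 0.7071, 0) (||v_1|| = 1).

λ_1 = 9,  λ_2 = 8.7016,  λ_3 = 2.2984;  v_1 ≈ (0.7071, 0.7071, 0)


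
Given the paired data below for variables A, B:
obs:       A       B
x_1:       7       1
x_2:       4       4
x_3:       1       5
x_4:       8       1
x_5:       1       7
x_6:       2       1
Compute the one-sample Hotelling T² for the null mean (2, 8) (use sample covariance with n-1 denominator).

Step 1 — sample mean vector:
  mean(A) = (7 + 4 + 1 + 8 + 1 + 2) / 6 = 23/6 = 3.8333
  mean(B) = (1 + 4 + 5 + 1 + 7 + 1) / 6 = 19/6 = 3.1667
  x̄ = (3.8333, 3.1667),  deviation x̄ - mu_0 = (3.8333, 3.1667) - (2, 8) = (1.8333, -4.8333).

Step 2 — sample covariance matrix, S[i,j] = (1/(n-1)) · Σ_k (x_{k,i} - mean_i) · (x_{k,j} - mean_j), divisor n-1 = 5:
  S[A,A] = ((3.1667)·(3.1667) + (0.1667)·(0.1667) + (-2.8333)·(-2.8333) + (4.1667)·(4.1667) + (-2.8333)·(-2.8333) + (-1.8333)·(-1.8333)) / 5 = 46.8333/5 = 9.3667
  S[A,B] = ((3.1667)·(-2.1667) + (0.1667)·(0.8333) + (-2.8333)·(1.8333) + (4.1667)·(-2.1667) + (-2.8333)·(3.8333) + (-1.8333)·(-2.1667)) / 5 = -27.8333/5 = -5.5667
  S[B,B] = ((-2.1667)·(-2.1667) + (0.8333)·(0.8333) + (1.8333)·(1.8333) + (-2.1667)·(-2.1667) + (3.8333)·(3.8333) + (-2.1667)·(-2.1667)) / 5 = 32.8333/5 = 6.5667
  S = [[9.3667, -5.5667],
 [-5.5667, 6.5667]].

Step 3 — invert S. det(S) = 9.3667·6.5667 - (-5.5667)² = 30.52.
  S^{-1} = (1/det) · [[d, -b], [-b, a]] = [[0.2152, 0.1824],
 [0.1824, 0.3069]].

Step 4 — quadratic form (x̄ - mu_0)^T · S^{-1} · (x̄ - mu_0):
  S^{-1} · (x̄ - mu_0) = (-0.4871, -1.149),
  (x̄ - mu_0)^T · [...] = (1.8333)·(-0.4871) + (-4.8333)·(-1.149) = 4.6603.

Step 5 — scale by n: T² = 6 · 4.6603 = 27.962.

T² ≈ 27.962


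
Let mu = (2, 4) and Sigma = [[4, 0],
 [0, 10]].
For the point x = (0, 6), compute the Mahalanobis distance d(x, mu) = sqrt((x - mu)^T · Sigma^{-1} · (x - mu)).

Step 1 — centre the observation: (x - mu) = (-2, 2).

Step 2 — invert Sigma. det(Sigma) = 4·10 - (0)² = 40.
  Sigma^{-1} = (1/det) · [[d, -b], [-b, a]] = [[0.25, 0],
 [0, 0.1]].

Step 3 — form the quadratic (x - mu)^T · Sigma^{-1} · (x - mu):
  Sigma^{-1} · (x - mu) = (-0.5, 0.2).
  (x - mu)^T · [Sigma^{-1} · (x - mu)] = (-2)·(-0.5) + (2)·(0.2) = 1.4.

Step 4 — take square root: d = √(1.4) ≈ 1.1832.

d(x, mu) = √(1.4) ≈ 1.1832


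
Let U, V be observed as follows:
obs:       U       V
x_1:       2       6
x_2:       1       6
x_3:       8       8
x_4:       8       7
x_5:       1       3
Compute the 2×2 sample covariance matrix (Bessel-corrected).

Step 1 — column means:
  mean(U) = (2 + 1 + 8 + 8 + 1) / 5 = 20/5 = 4
  mean(V) = (6 + 6 + 8 + 7 + 3) / 5 = 30/5 = 6

Step 2 — sample covariance S[i,j] = (1/(n-1)) · Σ_k (x_{k,i} - mean_i) · (x_{k,j} - mean_j), with n-1 = 4.
  S[U,U] = ((-2)·(-2) + (-3)·(-3) + (4)·(4) + (4)·(4) + (-3)·(-3)) / 4 = 54/4 = 13.5
  S[U,V] = ((-2)·(0) + (-3)·(0) + (4)·(2) + (4)·(1) + (-3)·(-3)) / 4 = 21/4 = 5.25
  S[V,V] = ((0)·(0) + (0)·(0) + (2)·(2) + (1)·(1) + (-3)·(-3)) / 4 = 14/4 = 3.5

S is symmetric (S[j,i] = S[i,j]). Assembling:

S = [[13.5, 5.25],
 [5.25, 3.5]]


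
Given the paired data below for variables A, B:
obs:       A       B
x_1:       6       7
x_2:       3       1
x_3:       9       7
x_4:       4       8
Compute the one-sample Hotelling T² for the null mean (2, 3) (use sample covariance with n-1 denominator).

Step 1 — sample mean vector:
  mean(A) = (6 + 3 + 9 + 4) / 4 = 22/4 = 5.5
  mean(B) = (7 + 1 + 7 + 8) / 4 = 23/4 = 5.75
  x̄ = (5.5, 5.75),  deviation x̄ - mu_0 = (5.5, 5.75) - (2, 3) = (3.5, 2.75).

Step 2 — sample covariance matrix, S[i,j] = (1/(n-1)) · Σ_k (x_{k,i} - mean_i) · (x_{k,j} - mean_j), divisor n-1 = 3:
  S[A,A] = ((0.5)·(0.5) + (-2.5)·(-2.5) + (3.5)·(3.5) + (-1.5)·(-1.5)) / 3 = 21/3 = 7
  S[A,B] = ((0.5)·(1.25) + (-2.5)·(-4.75) + (3.5)·(1.25) + (-1.5)·(2.25)) / 3 = 13.5/3 = 4.5
  S[B,B] = ((1.25)·(1.25) + (-4.75)·(-4.75) + (1.25)·(1.25) + (2.25)·(2.25)) / 3 = 30.75/3 = 10.25
  S = [[7, 4.5],
 [4.5, 10.25]].

Step 3 — invert S. det(S) = 7·10.25 - (4.5)² = 51.5.
  S^{-1} = (1/det) · [[d, -b], [-b, a]] = [[0.199, -0.0874],
 [-0.0874, 0.1359]].

Step 4 — quadratic form (x̄ - mu_0)^T · S^{-1} · (x̄ - mu_0):
  S^{-1} · (x̄ - mu_0) = (0.4563, 0.068),
  (x̄ - mu_0)^T · [...] = (3.5)·(0.4563) + (2.75)·(0.068) = 1.784.

Step 5 — scale by n: T² = 4 · 1.784 = 7.1359.

T² ≈ 7.1359


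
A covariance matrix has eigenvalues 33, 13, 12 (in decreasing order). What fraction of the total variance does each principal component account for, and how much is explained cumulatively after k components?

Step 1 — total variance = trace(Sigma) = Σ λ_i = 33 + 13 + 12 = 58.

Step 2 — fraction explained by component i = λ_i / Σ λ:
  PC1: 33/58 = 0.569
  PC2: 13/58 = 0.2241
  PC3: 12/58 = 0.2069

Step 3 — cumulative fraction after k components = (λ_1 + ... + λ_k) / Σ λ:
  k = 1: 33/58 = 0.569
  k = 2: (33 + 13)/58 = 46/58 = 0.7931
  k = 3: (33 + 13 + 12)/58 = 58/58 = 1

Summary (fraction, with percent):

explained: PC1 0.569 (56.9%), PC2 0.2241 (22.41%), PC3 0.2069 (20.69%);  cumulative: 0.569, 0.7931, 1


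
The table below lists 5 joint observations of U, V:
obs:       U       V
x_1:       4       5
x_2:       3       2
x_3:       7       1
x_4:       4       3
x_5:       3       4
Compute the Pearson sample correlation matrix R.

Step 1 — column means:
  mean(U) = (4 + 3 + 7 + 4 + 3) / 5 = 21/5 = 4.2
  mean(V) = (5 + 2 + 1 + 3 + 4) / 5 = 15/5 = 3

Step 2 — sample variances and covariances s[i,j] = (1/(n-1)) · Σ_k (x_{k,i} - mean_i) · (x_{k,j} - mean_j), with n-1 = 4:
  s[U,U] = ((-0.2)·(-0.2) + (-1.2)·(-1.2) + (2.8)·(2.8) + (-0.2)·(-0.2) + (-1.2)·(-1.2)) / 4 = 10.8/4 = 2.7
  s[U,V] = ((-0.2)·(2) + (-1.2)·(-1) + (2.8)·(-2) + (-0.2)·(0) + (-1.2)·(1)) / 4 = -6/4 = -1.5
  s[V,V] = ((2)·(2) + (-1)·(-1) + (-2)·(-2) + (0)·(0) + (1)·(1)) / 4 = 10/4 = 2.5
  Sample standard deviations s_i = √(s[i,i]):
  s(U) = √(2.7) = 1.6432
  s(V) = √(2.5) = 1.5811

Step 3 — r_{ij} = s_{ij} / (s_i · s_j):
  r[U,U] = 1 (diagonal).
  r[U,V] = -1.5 / (1.6432 · 1.5811) = -1.5 / 2.5981 = -0.5774
  r[V,V] = 1 (diagonal).

R is symmetric with unit diagonal. Assembling:

R = [[1, -0.5774],
 [-0.5774, 1]]


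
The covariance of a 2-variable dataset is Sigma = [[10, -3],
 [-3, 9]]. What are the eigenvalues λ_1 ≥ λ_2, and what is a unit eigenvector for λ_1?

Step 1 — characteristic polynomial of 2×2 Sigma:
  det(Sigma - λI) = λ² - trace · λ + det = 0.
  trace = 10 + 9 = 19, det = 10·9 - (-3)² = 81.
Step 2 — discriminant:
  Δ = trace² - 4·det = 361 - 324 = 37.
Step 3 — eigenvalues:
  λ = (trace ± √Δ)/2 = (19 ± 6.0828)/2,
  λ_1 = 12.5414,  λ_2 = 6.4586.

Step 4 — unit eigenvector for λ_1: solve (Sigma - λ_1 I)v = 0. First row:
  (10 - 12.5414)·v_x + (-3)·v_y = 0, i.e. (-2.5414)·v_x + (-3)·v_y = 0,
  so v ∝ (b, λ_1 - a) = (-3, 2.5414); multiply by -1 so the first entry is positive: u = (3, -2.5414).
  ||u|| = √((3)² + (-2.5414)²) = √(15.4586) ≈ 3.9317,
  v_1 = u/||u|| ≈ (0.763, -0.6464) (||v_1|| = 1).

λ_1 = 12.5414,  λ_2 = 6.4586;  v_1 ≈ (0.763, -0.6464)


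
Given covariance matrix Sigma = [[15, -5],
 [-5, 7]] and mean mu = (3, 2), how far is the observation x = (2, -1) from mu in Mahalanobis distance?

Step 1 — centre the observation: (x - mu) = (-1, -3).

Step 2 — invert Sigma. det(Sigma) = 15·7 - (-5)² = 80.
  Sigma^{-1} = (1/det) · [[d, -b], [-b, a]] = [[0.0875, 0.0625],
 [0.0625, 0.1875]].

Step 3 — form the quadratic (x - mu)^T · Sigma^{-1} · (x - mu):
  Sigma^{-1} · (x - mu) = (-0.275, -0.625).
  (x - mu)^T · [Sigma^{-1} · (x - mu)] = (-1)·(-0.275) + (-3)·(-0.625) = 2.15.

Step 4 — take square root: d = √(2.15) ≈ 1.4663.

d(x, mu) = √(2.15) ≈ 1.4663


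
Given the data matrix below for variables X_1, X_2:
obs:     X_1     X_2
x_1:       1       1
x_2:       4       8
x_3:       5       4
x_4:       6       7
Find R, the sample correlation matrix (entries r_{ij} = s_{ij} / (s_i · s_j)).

Step 1 — column means:
  mean(X_1) = (1 + 4 + 5 + 6) / 4 = 16/4 = 4
  mean(X_2) = (1 + 8 + 4 + 7) / 4 = 20/4 = 5

Step 2 — sample variances and covariances s[i,j] = (1/(n-1)) · Σ_k (x_{k,i} - mean_i) · (x_{k,j} - mean_j), with n-1 = 3:
  s[X_1,X_1] = ((-3)·(-3) + (0)·(0) + (1)·(1) + (2)·(2)) / 3 = 14/3 = 4.6667
  s[X_1,X_2] = ((-3)·(-4) + (0)·(3) + (1)·(-1) + (2)·(2)) / 3 = 15/3 = 5
  s[X_2,X_2] = ((-4)·(-4) + (3)·(3) + (-1)·(-1) + (2)·(2)) / 3 = 30/3 = 10
  Sample standard deviations s_i = √(s[i,i]):
  s(X_1) = √(4.6667) = 2.1602
  s(X_2) = √(10) = 3.1623

Step 3 — r_{ij} = s_{ij} / (s_i · s_j):
  r[X_1,X_1] = 1 (diagonal).
  r[X_1,X_2] = 5 / (2.1602 · 3.1623) = 5 / 6.8313 = 0.7319
  r[X_2,X_2] = 1 (diagonal).

R is symmetric with unit diagonal. Assembling:

R = [[1, 0.7319],
 [0.7319, 1]]


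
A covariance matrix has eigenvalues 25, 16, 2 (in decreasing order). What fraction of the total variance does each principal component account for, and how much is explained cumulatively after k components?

Step 1 — total variance = trace(Sigma) = Σ λ_i = 25 + 16 + 2 = 43.

Step 2 — fraction explained by component i = λ_i / Σ λ:
  PC1: 25/43 = 0.5814
  PC2: 16/43 = 0.3721
  PC3: 2/43 = 0.0465

Step 3 — cumulative fraction after k components = (λ_1 + ... + λ_k) / Σ λ:
  k = 1: 25/43 = 0.5814
  k = 2: (25 + 16)/43 = 41/43 = 0.9535
  k = 3: (25 + 16 + 2)/43 = 43/43 = 1

Summary (fraction, with percent):

explained: PC1 0.5814 (58.14%), PC2 0.3721 (37.21%), PC3 0.0465 (4.65%);  cumulative: 0.5814, 0.9535, 1


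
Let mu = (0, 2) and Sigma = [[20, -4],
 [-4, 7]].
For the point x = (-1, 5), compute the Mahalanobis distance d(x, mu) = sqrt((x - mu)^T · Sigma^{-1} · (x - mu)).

Step 1 — centre the observation: (x - mu) = (-1, 3).

Step 2 — invert Sigma. det(Sigma) = 20·7 - (-4)² = 124.
  Sigma^{-1} = (1/det) · [[d, -b], [-b, a]] = [[0.0565, 0.0323],
 [0.0323, 0.1613]].

Step 3 — form the quadratic (x - mu)^T · Sigma^{-1} · (x - mu):
  Sigma^{-1} · (x - mu) = (0.0403, 0.4516).
  (x - mu)^T · [Sigma^{-1} · (x - mu)] = (-1)·(0.0403) + (3)·(0.4516) = 1.3145.

Step 4 — take square root: d = √(1.3145) ≈ 1.1465.

d(x, mu) = √(1.3145) ≈ 1.1465


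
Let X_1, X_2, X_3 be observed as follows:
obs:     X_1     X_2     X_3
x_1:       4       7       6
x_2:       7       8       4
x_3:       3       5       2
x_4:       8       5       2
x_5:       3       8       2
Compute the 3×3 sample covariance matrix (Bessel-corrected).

Step 1 — column means:
  mean(X_1) = (4 + 7 + 3 + 8 + 3) / 5 = 25/5 = 5
  mean(X_2) = (7 + 8 + 5 + 5 + 8) / 5 = 33/5 = 6.6
  mean(X_3) = (6 + 4 + 2 + 2 + 2) / 5 = 16/5 = 3.2

Step 2 — sample covariance S[i,j] = (1/(n-1)) · Σ_k (x_{k,i} - mean_i) · (x_{k,j} - mean_j), with n-1 = 4.
  S[X_1,X_1] = ((-1)·(-1) + (2)·(2) + (-2)·(-2) + (3)·(3) + (-2)·(-2)) / 4 = 22/4 = 5.5
  S[X_1,X_2] = ((-1)·(0.4) + (2)·(1.4) + (-2)·(-1.6) + (3)·(-1.6) + (-2)·(1.4)) / 4 = -2/4 = -0.5
  S[X_1,X_3] = ((-1)·(2.8) + (2)·(0.8) + (-2)·(-1.2) + (3)·(-1.2) + (-2)·(-1.2)) / 4 = 0/4 = 0
  S[X_2,X_2] = ((0.4)·(0.4) + (1.4)·(1.4) + (-1.6)·(-1.6) + (-1.6)·(-1.6) + (1.4)·(1.4)) / 4 = 9.2/4 = 2.3
  S[X_2,X_3] = ((0.4)·(2.8) + (1.4)·(0.8) + (-1.6)·(-1.2) + (-1.6)·(-1.2) + (1.4)·(-1.2)) / 4 = 4.4/4 = 1.1
  S[X_3,X_3] = ((2.8)·(2.8) + (0.8)·(0.8) + (-1.2)·(-1.2) + (-1.2)·(-1.2) + (-1.2)·(-1.2)) / 4 = 12.8/4 = 3.2

S is symmetric (S[j,i] = S[i,j]). Assembling:

S = [[5.5, -0.5, 0],
 [-0.5, 2.3, 1.1],
 [0, 1.1, 3.2]]


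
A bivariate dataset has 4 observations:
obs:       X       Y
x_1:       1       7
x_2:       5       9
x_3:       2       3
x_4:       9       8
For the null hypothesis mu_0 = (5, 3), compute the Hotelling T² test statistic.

Step 1 — sample mean vector:
  mean(X) = (1 + 5 + 2 + 9) / 4 = 17/4 = 4.25
  mean(Y) = (7 + 9 + 3 + 8) / 4 = 27/4 = 6.75
  x̄ = (4.25, 6.75),  deviation x̄ - mu_0 = (4.25, 6.75) - (5, 3) = (-0.75, 3.75).

Step 2 — sample covariance matrix, S[i,j] = (1/(n-1)) · Σ_k (x_{k,i} - mean_i) · (x_{k,j} - mean_j), divisor n-1 = 3:
  S[X,X] = ((-3.25)·(-3.25) + (0.75)·(0.75) + (-2.25)·(-2.25) + (4.75)·(4.75)) / 3 = 38.75/3 = 12.9167
  S[X,Y] = ((-3.25)·(0.25) + (0.75)·(2.25) + (-2.25)·(-3.75) + (4.75)·(1.25)) / 3 = 15.25/3 = 5.0833
  S[Y,Y] = ((0.25)·(0.25) + (2.25)·(2.25) + (-3.75)·(-3.75) + (1.25)·(1.25)) / 3 = 20.75/3 = 6.9167
  S = [[12.9167, 5.0833],
 [5.0833, 6.9167]].

Step 3 — invert S. det(S) = 12.9167·6.9167 - (5.0833)² = 63.5.
  S^{-1} = (1/det) · [[d, -b], [-b, a]] = [[0.1089, -0.0801],
 [-0.0801, 0.2034]].

Step 4 — quadratic form (x̄ - mu_0)^T · S^{-1} · (x̄ - mu_0):
  S^{-1} · (x̄ - mu_0) = (-0.3819, 0.8228),
  (x̄ - mu_0)^T · [...] = (-0.75)·(-0.3819) + (3.75)·(0.8228) = 3.372.

Step 5 — scale by n: T² = 4 · 3.372 = 13.4882.

T² ≈ 13.4882
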